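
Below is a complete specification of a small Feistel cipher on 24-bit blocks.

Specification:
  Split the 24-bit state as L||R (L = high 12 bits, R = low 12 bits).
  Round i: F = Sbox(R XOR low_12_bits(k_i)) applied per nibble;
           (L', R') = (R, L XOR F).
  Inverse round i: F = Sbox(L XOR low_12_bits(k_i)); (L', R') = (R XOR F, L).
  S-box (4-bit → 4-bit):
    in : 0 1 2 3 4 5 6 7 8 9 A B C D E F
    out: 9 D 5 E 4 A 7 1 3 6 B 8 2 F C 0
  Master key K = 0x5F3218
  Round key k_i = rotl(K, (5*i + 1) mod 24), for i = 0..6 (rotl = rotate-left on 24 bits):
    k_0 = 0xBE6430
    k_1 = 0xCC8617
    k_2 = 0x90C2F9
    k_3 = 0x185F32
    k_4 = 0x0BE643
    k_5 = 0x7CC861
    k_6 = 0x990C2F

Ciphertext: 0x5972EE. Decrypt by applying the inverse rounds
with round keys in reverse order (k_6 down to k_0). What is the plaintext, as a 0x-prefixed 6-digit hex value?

s_0 = ciphertext = 0x5972EE
s_1 = InvRound(s_0, k_6) = 0x46D597
s_2 = InvRound(s_1, k_5) = 0x70546D
s_3 = InvRound(s_2, k_4) = 0x92A705
s_4 = InvRound(s_3, k_3) = 0x0D692A
s_5 = InvRound(s_4, k_2) = 0xC7A0D6
s_6 = InvRound(s_5, k_1) = 0xBA9C7A
s_7 = InvRound(s_6, k_0) = 0xC1CBA9

0xC1CBA9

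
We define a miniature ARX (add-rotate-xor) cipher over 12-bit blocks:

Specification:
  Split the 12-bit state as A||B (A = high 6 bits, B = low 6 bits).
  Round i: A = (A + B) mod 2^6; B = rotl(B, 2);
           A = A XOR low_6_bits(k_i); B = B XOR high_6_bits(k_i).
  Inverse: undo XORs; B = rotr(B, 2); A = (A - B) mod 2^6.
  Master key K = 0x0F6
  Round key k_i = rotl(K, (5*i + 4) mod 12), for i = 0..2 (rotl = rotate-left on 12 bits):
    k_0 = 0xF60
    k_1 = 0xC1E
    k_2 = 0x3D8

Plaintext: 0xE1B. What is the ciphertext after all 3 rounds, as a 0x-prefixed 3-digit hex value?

0x588

s_0 = plaintext = 0xE1B
s_1 = Round(s_0, k_0) = 0xCD0
s_2 = Round(s_1, k_1) = 0x771
s_3 = Round(s_2, k_2) = 0x588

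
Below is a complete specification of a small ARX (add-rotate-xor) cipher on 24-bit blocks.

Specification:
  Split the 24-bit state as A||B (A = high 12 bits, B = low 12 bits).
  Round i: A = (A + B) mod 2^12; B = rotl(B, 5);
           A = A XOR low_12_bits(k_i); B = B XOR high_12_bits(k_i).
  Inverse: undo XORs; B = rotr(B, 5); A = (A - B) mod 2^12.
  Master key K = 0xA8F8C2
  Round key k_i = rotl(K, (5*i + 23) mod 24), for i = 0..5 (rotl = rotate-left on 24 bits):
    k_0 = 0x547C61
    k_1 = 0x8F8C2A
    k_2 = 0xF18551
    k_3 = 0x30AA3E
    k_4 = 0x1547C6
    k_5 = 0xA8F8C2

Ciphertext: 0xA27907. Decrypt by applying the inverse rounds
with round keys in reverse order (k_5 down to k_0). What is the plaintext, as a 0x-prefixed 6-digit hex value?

0x6C53AC

s_0 = ciphertext = 0xA27907
s_1 = InvRound(s_0, k_5) = 0xEC941C
s_2 = InvRound(s_1, k_4) = 0x4E542A
s_3 = InvRound(s_2, k_3) = 0xEA2039
s_4 = InvRound(s_3, k_2) = 0xAFA0F9
s_5 = InvRound(s_4, k_1) = 0x6100C0
s_6 = InvRound(s_5, k_0) = 0x6C53AC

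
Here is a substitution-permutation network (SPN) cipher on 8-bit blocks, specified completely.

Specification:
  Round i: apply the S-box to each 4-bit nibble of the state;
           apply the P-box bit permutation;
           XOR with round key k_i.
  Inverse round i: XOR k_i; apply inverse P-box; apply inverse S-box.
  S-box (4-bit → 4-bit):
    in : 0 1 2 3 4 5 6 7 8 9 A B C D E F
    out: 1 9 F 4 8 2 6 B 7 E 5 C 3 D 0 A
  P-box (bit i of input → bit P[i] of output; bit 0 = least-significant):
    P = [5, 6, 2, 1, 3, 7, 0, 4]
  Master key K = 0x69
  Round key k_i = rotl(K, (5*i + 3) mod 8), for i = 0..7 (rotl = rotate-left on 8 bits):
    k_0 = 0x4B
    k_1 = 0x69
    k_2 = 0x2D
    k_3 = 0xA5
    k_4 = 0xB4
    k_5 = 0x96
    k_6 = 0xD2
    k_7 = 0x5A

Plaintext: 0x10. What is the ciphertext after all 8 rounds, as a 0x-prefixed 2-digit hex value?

0x48

s_0 = plaintext = 0x10
s_1 = Round(s_0, k_0) = 0x73
s_2 = Round(s_1, k_1) = 0xF5
s_3 = Round(s_2, k_2) = 0xFD
s_4 = Round(s_3, k_3) = 0x13
s_5 = Round(s_4, k_4) = 0xA8
s_6 = Round(s_5, k_5) = 0xFB
s_7 = Round(s_6, k_6) = 0x44
s_8 = Round(s_7, k_7) = 0x48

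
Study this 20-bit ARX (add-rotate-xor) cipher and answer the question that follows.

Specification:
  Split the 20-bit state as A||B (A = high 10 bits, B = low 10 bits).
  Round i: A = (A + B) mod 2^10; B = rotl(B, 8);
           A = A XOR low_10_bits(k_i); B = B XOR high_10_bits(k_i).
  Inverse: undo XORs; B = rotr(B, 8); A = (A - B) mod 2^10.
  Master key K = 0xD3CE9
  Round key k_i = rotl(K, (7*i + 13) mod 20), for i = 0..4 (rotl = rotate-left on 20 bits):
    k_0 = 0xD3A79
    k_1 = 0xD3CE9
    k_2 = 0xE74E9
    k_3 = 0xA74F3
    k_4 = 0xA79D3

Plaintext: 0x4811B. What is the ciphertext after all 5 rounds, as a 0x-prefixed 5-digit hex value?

0x1C49D

s_0 = plaintext = 0x4811B
s_1 = Round(s_0, k_0) = 0x10808
s_2 = Round(s_1, k_1) = 0x28F4D
s_3 = Round(s_2, k_2) = 0xC664E
s_4 = Round(s_3, k_3) = 0x6500E
s_5 = Round(s_4, k_4) = 0x1C49D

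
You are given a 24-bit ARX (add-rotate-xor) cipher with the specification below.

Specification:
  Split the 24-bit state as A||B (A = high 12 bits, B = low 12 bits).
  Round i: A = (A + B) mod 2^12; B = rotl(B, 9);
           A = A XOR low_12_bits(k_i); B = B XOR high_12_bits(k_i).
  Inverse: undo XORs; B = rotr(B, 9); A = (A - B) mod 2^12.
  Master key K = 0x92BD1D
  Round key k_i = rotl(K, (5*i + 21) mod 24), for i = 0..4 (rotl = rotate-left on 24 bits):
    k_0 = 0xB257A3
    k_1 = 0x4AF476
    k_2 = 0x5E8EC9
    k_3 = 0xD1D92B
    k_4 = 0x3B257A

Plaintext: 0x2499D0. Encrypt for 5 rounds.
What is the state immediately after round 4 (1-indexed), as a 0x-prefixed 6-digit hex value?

0x6CC68F

s_0 = plaintext = 0x2499D0
s_1 = Round(s_0, k_0) = 0xBBAA1F
s_2 = Round(s_1, k_1) = 0x1AFBEC
s_3 = Round(s_2, k_2) = 0x352C95
s_4 = Round(s_3, k_3) = 0x6CC68F
s_5 = Round(s_4, k_4) = 0x821D63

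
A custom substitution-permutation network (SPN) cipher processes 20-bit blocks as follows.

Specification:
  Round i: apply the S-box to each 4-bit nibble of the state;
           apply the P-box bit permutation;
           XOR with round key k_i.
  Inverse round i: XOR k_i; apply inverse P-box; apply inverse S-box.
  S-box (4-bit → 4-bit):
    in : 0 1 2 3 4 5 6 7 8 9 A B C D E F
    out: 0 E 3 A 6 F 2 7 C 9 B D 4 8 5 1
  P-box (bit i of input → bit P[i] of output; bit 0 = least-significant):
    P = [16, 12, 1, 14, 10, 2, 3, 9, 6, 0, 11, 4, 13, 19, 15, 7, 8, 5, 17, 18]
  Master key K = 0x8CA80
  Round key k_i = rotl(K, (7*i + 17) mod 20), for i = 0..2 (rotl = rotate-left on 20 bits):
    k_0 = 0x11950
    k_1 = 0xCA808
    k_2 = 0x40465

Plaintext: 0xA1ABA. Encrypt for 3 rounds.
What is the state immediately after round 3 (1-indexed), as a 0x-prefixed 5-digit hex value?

0xC056A

s_0 = plaintext = 0xA1ABA
s_1 = Round(s_0, k_0) = 0xCCEA9
s_2 = Round(s_1, k_1) = 0xF664C
s_3 = Round(s_2, k_2) = 0xC056A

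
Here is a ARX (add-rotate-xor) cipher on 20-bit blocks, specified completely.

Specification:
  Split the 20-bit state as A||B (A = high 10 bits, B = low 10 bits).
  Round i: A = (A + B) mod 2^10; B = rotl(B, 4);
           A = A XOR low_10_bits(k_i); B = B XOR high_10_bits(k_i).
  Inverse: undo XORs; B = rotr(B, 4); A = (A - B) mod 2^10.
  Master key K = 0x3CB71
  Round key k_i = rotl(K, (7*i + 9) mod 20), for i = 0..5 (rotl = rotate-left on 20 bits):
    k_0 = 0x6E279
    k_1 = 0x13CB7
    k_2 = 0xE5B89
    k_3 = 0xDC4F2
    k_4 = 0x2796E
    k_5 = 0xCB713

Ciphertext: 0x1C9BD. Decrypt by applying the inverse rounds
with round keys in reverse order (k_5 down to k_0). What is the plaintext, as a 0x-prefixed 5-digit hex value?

s_0 = ciphertext = 0x1C9BD
s_1 = InvRound(s_0, k_5) = 0xCE029
s_2 = InvRound(s_1, k_4) = 0x22DCB
s_3 = InvRound(s_2, k_3) = 0x73AAB
s_4 = InvRound(s_3, k_2) = 0xBD353
s_5 = InvRound(s_4, k_1) = 0xC4B31
s_6 = InvRound(s_5, k_0) = 0xC0E68

0xC0E68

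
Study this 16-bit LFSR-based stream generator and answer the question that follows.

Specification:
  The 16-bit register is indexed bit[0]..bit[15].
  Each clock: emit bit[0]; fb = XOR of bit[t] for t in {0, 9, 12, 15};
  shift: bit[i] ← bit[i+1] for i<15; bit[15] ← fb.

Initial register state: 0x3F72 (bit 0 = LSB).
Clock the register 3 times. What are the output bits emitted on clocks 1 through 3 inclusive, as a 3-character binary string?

reg_0 = 0x3F72
clock 1: out=0, reg = 0x1FB9
clock 2: out=1, reg = 0x8FDC
clock 3: out=0, reg = 0x47EE

010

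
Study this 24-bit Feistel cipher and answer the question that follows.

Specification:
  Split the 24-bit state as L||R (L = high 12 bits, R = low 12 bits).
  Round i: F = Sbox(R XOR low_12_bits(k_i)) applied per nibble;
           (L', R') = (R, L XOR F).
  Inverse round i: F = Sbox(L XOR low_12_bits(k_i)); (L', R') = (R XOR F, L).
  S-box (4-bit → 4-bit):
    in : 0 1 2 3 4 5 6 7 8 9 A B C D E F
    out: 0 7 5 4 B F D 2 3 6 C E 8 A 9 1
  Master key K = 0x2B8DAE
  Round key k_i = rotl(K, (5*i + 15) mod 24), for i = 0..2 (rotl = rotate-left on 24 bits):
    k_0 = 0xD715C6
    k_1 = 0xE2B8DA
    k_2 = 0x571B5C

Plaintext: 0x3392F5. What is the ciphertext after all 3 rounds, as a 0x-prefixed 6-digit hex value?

0x4370A3

s_0 = plaintext = 0x3392F5
s_1 = Round(s_0, k_0) = 0x2F517D
s_2 = Round(s_1, k_1) = 0x17D437
s_3 = Round(s_2, k_2) = 0x4370A3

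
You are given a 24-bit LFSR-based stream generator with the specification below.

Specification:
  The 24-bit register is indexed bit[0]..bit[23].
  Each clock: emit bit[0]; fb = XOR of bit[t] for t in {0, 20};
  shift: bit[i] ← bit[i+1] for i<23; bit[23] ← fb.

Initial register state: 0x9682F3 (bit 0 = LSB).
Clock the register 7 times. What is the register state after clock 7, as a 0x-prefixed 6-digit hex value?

reg_0 = 0x9682F3
clock 1: out=1, reg = 0x4B4179
clock 2: out=1, reg = 0xA5A0BC
clock 3: out=0, reg = 0x52D05E
clock 4: out=0, reg = 0xA9682F
clock 5: out=1, reg = 0xD4B417
clock 6: out=1, reg = 0x6A5A0B
clock 7: out=1, reg = 0xB52D05

0xB52D05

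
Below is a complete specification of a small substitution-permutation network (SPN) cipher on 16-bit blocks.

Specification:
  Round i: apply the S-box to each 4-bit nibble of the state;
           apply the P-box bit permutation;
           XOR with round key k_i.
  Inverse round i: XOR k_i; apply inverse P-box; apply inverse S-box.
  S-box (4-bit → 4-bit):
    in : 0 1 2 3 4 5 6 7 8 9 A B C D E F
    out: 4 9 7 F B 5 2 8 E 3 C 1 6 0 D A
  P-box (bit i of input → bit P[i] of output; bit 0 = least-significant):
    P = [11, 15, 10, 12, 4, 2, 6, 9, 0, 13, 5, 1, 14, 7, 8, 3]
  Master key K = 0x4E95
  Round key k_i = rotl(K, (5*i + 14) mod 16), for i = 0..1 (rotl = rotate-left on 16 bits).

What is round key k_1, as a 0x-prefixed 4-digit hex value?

K = 0x4E95
k_0 = rotl(K, (5*0+14) mod 16) = rotl(K, 14) = 0x53A5
k_1 = rotl(K, (5*1+14) mod 16) = rotl(K, 3) = 0x74AA

0x74AA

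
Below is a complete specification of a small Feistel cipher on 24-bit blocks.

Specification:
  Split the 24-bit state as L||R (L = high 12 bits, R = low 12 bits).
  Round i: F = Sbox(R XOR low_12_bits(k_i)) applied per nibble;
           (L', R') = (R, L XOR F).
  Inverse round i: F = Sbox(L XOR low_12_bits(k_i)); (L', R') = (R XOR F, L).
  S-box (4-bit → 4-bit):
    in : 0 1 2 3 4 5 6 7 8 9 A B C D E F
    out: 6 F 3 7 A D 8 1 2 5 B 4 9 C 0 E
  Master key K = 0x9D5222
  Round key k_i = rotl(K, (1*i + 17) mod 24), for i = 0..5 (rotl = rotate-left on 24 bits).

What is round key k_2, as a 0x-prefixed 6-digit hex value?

K = 0x9D5222
k_0 = rotl(K, (1*0+17) mod 24) = rotl(K, 17) = 0x453AA4
k_1 = rotl(K, (1*1+17) mod 24) = rotl(K, 18) = 0x8A7548
k_2 = rotl(K, (1*2+17) mod 24) = rotl(K, 19) = 0x14EA91

0x14EA91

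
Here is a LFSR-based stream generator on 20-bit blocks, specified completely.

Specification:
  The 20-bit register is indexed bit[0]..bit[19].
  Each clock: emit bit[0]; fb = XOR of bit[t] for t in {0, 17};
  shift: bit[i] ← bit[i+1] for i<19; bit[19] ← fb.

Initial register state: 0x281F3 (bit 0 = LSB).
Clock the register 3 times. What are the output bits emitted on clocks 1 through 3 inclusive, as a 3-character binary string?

110

reg_0 = 0x281F3
clock 1: out=1, reg = 0x140F9
clock 2: out=1, reg = 0x8A07C
clock 3: out=0, reg = 0x4503E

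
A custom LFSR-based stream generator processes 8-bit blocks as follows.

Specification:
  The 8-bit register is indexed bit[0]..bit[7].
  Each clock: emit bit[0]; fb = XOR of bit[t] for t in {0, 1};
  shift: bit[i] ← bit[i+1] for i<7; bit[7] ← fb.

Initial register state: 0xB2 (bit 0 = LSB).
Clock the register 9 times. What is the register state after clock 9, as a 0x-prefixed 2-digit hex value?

reg_0 = 0xB2
clock 1: out=0, reg = 0xD9
clock 2: out=1, reg = 0xEC
clock 3: out=0, reg = 0x76
clock 4: out=0, reg = 0xBB
clock 5: out=1, reg = 0x5D
clock 6: out=1, reg = 0xAE
clock 7: out=0, reg = 0xD7
clock 8: out=1, reg = 0x6B
clock 9: out=1, reg = 0x35

0x35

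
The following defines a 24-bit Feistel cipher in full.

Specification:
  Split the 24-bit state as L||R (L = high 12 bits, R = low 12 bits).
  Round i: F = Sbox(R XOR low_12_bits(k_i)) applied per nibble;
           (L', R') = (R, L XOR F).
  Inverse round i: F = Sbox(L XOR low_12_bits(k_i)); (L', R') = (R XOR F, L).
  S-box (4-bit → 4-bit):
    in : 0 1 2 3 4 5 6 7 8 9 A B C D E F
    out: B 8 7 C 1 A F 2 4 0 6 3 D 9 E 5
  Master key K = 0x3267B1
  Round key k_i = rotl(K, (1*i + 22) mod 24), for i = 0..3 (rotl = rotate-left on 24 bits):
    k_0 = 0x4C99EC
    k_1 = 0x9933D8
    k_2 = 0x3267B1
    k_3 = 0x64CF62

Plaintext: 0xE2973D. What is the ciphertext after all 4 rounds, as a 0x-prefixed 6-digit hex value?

s_0 = plaintext = 0xE2973D
s_1 = Round(s_0, k_0) = 0x73D0B1
s_2 = Round(s_1, k_1) = 0x0B1BCD
s_3 = Round(s_2, k_2) = 0xBCDD9C
s_4 = Round(s_3, k_3) = 0xD9CC93

0xD9CC93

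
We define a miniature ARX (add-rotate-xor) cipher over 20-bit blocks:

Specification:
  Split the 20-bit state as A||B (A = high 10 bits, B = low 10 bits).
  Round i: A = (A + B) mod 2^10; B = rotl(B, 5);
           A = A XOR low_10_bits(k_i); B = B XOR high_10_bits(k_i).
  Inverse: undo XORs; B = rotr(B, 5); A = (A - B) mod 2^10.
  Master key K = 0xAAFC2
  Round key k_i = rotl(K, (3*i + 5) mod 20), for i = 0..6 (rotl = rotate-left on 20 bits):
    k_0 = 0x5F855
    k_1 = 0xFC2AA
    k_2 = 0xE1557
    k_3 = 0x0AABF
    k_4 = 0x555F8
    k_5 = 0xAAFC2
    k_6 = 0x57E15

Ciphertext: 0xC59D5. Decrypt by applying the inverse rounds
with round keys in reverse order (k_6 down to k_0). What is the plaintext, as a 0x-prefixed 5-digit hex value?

0x15DE8

s_0 = ciphertext = 0xC59D5
s_1 = InvRound(s_0, k_6) = 0xEFD44
s_2 = InvRound(s_1, k_5) = 0x9F9FF
s_3 = InvRound(s_2, k_4) = 0x90545
s_4 = InvRound(s_3, k_3) = 0xC4DEB
s_5 = InvRound(s_4, k_2) = 0x1C5D3
s_6 = InvRound(s_5, k_1) = 0x9A871
s_7 = InvRound(s_6, k_0) = 0x15DE8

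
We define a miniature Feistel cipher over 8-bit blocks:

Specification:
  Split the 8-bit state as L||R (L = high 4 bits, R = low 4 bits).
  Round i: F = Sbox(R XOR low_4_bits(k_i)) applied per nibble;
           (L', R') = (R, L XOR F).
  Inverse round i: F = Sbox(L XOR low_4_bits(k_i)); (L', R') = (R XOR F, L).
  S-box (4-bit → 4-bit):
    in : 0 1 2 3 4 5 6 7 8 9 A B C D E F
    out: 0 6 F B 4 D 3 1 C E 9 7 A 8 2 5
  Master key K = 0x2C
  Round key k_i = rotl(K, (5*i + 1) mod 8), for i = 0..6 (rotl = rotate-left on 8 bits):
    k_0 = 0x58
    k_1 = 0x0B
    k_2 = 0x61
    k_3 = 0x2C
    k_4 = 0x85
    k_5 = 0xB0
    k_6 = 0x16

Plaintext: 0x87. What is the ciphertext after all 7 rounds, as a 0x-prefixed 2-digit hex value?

0xF9

s_0 = plaintext = 0x87
s_1 = Round(s_0, k_0) = 0x7D
s_2 = Round(s_1, k_1) = 0xD4
s_3 = Round(s_2, k_2) = 0x40
s_4 = Round(s_3, k_3) = 0x0E
s_5 = Round(s_4, k_4) = 0xE7
s_6 = Round(s_5, k_5) = 0x7F
s_7 = Round(s_6, k_6) = 0xF9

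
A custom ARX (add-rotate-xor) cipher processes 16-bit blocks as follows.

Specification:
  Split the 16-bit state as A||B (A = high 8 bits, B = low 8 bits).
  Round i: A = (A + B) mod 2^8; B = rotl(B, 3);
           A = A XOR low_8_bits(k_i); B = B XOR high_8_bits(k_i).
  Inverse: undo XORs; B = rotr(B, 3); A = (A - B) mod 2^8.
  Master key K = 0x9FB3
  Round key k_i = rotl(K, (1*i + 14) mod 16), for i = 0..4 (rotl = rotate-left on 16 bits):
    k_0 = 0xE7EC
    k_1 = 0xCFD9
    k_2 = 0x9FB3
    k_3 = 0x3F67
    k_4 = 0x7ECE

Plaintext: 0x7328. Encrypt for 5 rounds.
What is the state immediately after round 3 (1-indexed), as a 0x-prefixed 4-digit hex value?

0x0D48

s_0 = plaintext = 0x7328
s_1 = Round(s_0, k_0) = 0x77A6
s_2 = Round(s_1, k_1) = 0xC4FA
s_3 = Round(s_2, k_2) = 0x0D48
s_4 = Round(s_3, k_3) = 0x327D
s_5 = Round(s_4, k_4) = 0x6195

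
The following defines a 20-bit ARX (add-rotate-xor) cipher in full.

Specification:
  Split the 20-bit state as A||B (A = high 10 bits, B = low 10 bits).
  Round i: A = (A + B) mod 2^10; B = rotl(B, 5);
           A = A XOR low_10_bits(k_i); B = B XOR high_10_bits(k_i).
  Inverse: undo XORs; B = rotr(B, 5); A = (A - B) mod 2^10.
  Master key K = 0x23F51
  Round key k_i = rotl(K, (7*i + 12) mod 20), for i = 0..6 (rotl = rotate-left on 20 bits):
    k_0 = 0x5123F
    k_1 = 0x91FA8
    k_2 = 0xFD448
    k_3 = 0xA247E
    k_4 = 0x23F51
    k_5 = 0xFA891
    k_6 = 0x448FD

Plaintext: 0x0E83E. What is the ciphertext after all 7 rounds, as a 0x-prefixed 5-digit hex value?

s_0 = plaintext = 0x0E83E
s_1 = Round(s_0, k_0) = 0x91E85
s_2 = Round(s_1, k_1) = 0xD92F3
s_3 = Round(s_2, k_2) = 0x87D82
s_4 = Round(s_3, k_3) = 0xF7EC5
s_5 = Round(s_4, k_4) = 0x7D439
s_6 = Round(s_5, k_5) = 0xAFCCB
s_7 = Round(s_6, k_6) = 0xDDC74

0xDDC74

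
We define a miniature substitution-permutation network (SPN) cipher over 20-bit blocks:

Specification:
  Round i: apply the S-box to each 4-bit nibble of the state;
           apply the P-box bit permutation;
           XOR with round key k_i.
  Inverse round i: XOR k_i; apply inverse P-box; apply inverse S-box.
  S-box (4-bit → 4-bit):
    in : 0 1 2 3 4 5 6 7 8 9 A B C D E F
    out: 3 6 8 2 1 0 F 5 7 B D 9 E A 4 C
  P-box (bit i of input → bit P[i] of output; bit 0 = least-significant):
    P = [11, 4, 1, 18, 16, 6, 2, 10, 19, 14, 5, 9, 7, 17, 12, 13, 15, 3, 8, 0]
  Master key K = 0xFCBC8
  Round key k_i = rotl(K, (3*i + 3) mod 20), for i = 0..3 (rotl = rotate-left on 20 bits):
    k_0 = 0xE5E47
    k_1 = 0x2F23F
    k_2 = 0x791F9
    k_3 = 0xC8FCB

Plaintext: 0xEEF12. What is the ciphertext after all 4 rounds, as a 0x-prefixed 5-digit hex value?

s_0 = plaintext = 0xEEF12
s_1 = Round(s_0, k_0) = 0xA4D23
s_2 = Round(s_1, k_1) = 0x235AE
s_3 = Round(s_2, k_2) = 0x495FE
s_4 = Round(s_3, k_3) = 0xE2B4D

0xE2B4D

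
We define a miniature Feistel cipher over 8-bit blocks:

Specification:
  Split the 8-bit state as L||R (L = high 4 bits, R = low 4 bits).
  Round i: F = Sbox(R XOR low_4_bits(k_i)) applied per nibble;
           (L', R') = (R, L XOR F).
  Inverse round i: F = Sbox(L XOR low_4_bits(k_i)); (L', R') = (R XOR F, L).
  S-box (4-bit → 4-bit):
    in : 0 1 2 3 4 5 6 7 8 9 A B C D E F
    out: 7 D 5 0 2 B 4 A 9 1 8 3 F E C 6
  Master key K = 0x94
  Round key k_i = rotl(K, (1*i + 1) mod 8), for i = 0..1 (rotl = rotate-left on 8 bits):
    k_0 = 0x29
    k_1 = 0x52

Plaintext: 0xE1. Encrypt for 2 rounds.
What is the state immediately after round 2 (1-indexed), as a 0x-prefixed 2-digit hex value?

0x7A

s_0 = plaintext = 0xE1
s_1 = Round(s_0, k_0) = 0x17
s_2 = Round(s_1, k_1) = 0x7A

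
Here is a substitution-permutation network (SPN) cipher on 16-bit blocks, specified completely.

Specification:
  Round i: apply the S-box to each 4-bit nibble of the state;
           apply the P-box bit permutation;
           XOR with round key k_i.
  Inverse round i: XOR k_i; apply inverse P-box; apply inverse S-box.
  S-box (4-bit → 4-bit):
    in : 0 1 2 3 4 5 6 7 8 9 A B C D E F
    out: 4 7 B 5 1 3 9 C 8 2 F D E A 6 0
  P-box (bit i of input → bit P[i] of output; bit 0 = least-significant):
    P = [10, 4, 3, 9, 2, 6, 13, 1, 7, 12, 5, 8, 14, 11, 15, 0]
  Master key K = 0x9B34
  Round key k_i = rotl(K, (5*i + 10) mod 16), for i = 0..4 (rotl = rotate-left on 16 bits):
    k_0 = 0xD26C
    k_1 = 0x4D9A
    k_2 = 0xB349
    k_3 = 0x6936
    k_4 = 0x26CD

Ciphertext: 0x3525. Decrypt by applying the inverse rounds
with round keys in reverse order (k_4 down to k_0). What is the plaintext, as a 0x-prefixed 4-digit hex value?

0x4377

s_0 = ciphertext = 0x3525
s_1 = InvRound(s_0, k_4) = 0xFA97
s_2 = InvRound(s_1, k_3) = 0x7AF8
s_3 = InvRound(s_2, k_2) = 0xABF9
s_4 = InvRound(s_3, k_1) = 0xB0C6
s_5 = InvRound(s_4, k_0) = 0x4377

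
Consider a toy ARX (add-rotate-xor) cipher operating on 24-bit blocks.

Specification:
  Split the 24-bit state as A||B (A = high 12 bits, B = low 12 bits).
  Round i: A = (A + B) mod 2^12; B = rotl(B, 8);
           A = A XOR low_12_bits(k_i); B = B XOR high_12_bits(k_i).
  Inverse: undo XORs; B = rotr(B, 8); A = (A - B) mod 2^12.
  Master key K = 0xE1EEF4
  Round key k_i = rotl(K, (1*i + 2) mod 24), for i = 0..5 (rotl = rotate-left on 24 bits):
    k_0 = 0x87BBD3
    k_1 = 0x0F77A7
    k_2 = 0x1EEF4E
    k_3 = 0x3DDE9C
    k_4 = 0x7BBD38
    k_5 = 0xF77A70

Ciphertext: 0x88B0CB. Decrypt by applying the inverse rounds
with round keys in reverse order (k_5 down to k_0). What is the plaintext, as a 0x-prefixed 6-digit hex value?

s_0 = ciphertext = 0x88B0CB
s_1 = InvRound(s_0, k_5) = 0x72CBCF
s_2 = InvRound(s_1, k_4) = 0x2C874C
s_3 = InvRound(s_2, k_3) = 0x340914
s_4 = InvRound(s_3, k_2) = 0xC66FA8
s_5 = InvRound(s_4, k_1) = 0x5C25FF
s_6 = InvRound(s_5, k_0) = 0x5C484D

0x5C484D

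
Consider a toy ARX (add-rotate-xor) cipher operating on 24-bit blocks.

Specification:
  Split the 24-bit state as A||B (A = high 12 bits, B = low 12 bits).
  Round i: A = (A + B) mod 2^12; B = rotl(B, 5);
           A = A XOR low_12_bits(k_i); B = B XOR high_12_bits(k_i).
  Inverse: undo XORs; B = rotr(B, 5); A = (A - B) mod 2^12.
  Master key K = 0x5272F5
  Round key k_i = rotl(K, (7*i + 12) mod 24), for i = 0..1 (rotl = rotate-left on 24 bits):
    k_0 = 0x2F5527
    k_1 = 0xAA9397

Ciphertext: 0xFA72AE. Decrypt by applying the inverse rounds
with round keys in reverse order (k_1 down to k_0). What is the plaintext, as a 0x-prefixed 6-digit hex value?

0x2CEA89

s_0 = ciphertext = 0xFA72AE
s_1 = InvRound(s_0, k_1) = 0x8703C0
s_2 = InvRound(s_1, k_0) = 0x2CEA89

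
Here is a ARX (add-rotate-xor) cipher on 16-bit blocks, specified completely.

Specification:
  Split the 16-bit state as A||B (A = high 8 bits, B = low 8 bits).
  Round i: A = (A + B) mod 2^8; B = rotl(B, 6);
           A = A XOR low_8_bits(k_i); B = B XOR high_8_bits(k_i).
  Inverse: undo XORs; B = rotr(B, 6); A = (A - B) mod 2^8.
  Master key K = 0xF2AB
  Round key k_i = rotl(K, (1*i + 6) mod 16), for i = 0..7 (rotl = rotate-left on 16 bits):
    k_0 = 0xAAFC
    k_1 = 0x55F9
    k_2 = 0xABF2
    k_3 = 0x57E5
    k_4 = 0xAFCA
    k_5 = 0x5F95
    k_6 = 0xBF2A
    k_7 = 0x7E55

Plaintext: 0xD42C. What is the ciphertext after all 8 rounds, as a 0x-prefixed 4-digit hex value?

s_0 = plaintext = 0xD42C
s_1 = Round(s_0, k_0) = 0xFCA1
s_2 = Round(s_1, k_1) = 0x643D
s_3 = Round(s_2, k_2) = 0x53E4
s_4 = Round(s_3, k_3) = 0xD26E
s_5 = Round(s_4, k_4) = 0x8A34
s_6 = Round(s_5, k_5) = 0x2B52
s_7 = Round(s_6, k_6) = 0x572B
s_8 = Round(s_7, k_7) = 0xD7B4

0xD7B4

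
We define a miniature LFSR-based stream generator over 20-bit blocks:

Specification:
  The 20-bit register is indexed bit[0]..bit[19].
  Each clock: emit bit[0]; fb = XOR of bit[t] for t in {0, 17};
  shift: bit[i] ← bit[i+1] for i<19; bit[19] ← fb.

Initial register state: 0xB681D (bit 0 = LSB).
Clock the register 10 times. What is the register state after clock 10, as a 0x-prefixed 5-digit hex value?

0xB62DA

reg_0 = 0xB681D
clock 1: out=1, reg = 0x5B40E
clock 2: out=0, reg = 0x2DA07
clock 3: out=1, reg = 0x16D03
clock 4: out=1, reg = 0x8B681
clock 5: out=1, reg = 0xC5B40
clock 6: out=0, reg = 0x62DA0
clock 7: out=0, reg = 0xB16D0
clock 8: out=0, reg = 0xD8B68
clock 9: out=0, reg = 0x6C5B4
clock 10: out=0, reg = 0xB62DA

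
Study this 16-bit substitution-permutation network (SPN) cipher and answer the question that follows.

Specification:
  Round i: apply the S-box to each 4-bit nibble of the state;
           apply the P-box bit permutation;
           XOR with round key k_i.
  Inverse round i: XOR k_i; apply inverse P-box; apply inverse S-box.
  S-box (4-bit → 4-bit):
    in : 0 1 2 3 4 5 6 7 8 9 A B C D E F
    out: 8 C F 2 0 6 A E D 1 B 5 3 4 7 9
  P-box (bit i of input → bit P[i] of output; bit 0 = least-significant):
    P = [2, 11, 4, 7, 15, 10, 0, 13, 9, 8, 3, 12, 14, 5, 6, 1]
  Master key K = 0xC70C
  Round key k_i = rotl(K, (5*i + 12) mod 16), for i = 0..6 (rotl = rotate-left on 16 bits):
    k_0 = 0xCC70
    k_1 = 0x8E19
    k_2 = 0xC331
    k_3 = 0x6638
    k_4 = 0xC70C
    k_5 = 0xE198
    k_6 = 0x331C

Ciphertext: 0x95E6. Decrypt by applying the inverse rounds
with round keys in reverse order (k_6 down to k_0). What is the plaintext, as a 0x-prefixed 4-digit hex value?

0x9205

s_0 = ciphertext = 0x95E6
s_1 = InvRound(s_0, k_6) = 0x7BA1
s_2 = InvRound(s_1, k_5) = 0x38B5
s_3 = InvRound(s_2, k_4) = 0xC227
s_4 = InvRound(s_3, k_3) = 0x0D2B
s_5 = InvRound(s_4, k_2) = 0xFBC5
s_6 = InvRound(s_5, k_1) = 0xB768
s_7 = InvRound(s_6, k_0) = 0x9205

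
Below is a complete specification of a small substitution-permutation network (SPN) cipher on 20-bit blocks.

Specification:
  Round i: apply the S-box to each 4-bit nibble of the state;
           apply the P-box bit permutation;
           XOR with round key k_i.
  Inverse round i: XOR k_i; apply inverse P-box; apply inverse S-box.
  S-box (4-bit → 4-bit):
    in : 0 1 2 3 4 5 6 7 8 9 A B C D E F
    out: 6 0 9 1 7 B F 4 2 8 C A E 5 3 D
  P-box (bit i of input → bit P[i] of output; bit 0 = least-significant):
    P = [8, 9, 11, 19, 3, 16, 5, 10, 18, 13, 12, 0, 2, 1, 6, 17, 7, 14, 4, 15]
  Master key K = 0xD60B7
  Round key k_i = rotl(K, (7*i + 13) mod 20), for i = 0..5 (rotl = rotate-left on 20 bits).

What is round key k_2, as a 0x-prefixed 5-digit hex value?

0x05BEB

K = 0xD60B7
k_0 = rotl(K, (7*0+13) mod 20) = rotl(K, 13) = 0x6FAC1
k_1 = rotl(K, (7*1+13) mod 20) = rotl(K, 0) = 0xD60B7
k_2 = rotl(K, (7*2+13) mod 20) = rotl(K, 7) = 0x05BEB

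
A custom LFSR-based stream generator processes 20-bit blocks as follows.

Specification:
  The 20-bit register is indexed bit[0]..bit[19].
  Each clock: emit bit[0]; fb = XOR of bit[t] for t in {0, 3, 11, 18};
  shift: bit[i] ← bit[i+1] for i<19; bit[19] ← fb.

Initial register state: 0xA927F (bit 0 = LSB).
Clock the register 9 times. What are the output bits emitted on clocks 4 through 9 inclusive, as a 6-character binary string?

111100

reg_0 = 0xA927F
clock 1: out=1, reg = 0x5493F
clock 2: out=1, reg = 0x2A49F
clock 3: out=1, reg = 0x1524F
clock 4: out=1, reg = 0x0A927
clock 5: out=1, reg = 0x05493
clock 6: out=1, reg = 0x82A49
clock 7: out=1, reg = 0xC1524
clock 8: out=0, reg = 0xE0A92
clock 9: out=0, reg = 0x70549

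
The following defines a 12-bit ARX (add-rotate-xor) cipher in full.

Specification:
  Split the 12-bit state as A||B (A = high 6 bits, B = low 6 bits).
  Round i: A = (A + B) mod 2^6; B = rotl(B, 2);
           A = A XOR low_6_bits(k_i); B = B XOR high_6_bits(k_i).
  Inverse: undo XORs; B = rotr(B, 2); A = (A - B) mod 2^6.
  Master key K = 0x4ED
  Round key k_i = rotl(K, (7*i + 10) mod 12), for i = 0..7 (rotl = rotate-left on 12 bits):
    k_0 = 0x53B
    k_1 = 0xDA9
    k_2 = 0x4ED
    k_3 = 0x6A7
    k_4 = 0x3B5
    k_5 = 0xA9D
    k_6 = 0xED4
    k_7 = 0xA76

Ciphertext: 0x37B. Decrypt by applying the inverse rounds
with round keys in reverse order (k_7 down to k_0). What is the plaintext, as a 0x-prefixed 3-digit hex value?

0x18E

s_0 = ciphertext = 0x37B
s_1 = InvRound(s_0, k_7) = 0x5E4
s_2 = InvRound(s_1, k_6) = 0x337
s_3 = InvRound(s_2, k_5) = 0xE97
s_4 = InvRound(s_3, k_4) = 0xE56
s_5 = InvRound(s_4, k_3) = 0x6C3
s_6 = InvRound(s_5, k_2) = 0xC84
s_7 = InvRound(s_6, k_1) = 0xBEC
s_8 = InvRound(s_7, k_0) = 0x18E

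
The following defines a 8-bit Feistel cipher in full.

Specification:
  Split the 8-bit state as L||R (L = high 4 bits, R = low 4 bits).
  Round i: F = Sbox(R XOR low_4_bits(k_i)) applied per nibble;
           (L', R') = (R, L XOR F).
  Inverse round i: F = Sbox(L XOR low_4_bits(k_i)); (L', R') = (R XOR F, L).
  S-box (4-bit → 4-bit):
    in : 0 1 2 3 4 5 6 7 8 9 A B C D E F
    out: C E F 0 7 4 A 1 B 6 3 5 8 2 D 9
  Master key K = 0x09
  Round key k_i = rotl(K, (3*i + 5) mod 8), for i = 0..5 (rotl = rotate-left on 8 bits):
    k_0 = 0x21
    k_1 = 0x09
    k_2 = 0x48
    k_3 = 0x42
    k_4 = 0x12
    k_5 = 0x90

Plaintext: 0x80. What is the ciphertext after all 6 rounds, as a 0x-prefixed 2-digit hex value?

0x3A

s_0 = plaintext = 0x80
s_1 = Round(s_0, k_0) = 0x06
s_2 = Round(s_1, k_1) = 0x69
s_3 = Round(s_2, k_2) = 0x98
s_4 = Round(s_3, k_3) = 0x8A
s_5 = Round(s_4, k_4) = 0xA3
s_6 = Round(s_5, k_5) = 0x3A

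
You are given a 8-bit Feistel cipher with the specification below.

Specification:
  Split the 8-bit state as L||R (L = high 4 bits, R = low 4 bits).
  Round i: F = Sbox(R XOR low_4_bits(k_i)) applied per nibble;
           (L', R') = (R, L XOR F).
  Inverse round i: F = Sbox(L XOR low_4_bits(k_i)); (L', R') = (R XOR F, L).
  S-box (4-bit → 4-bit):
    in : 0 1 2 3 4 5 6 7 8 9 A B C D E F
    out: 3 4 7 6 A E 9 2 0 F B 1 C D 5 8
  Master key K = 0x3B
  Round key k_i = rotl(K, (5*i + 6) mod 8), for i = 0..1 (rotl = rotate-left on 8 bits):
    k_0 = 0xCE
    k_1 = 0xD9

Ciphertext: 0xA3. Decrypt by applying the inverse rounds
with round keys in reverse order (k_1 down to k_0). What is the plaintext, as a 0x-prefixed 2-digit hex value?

0xB5

s_0 = ciphertext = 0xA3
s_1 = InvRound(s_0, k_1) = 0x5A
s_2 = InvRound(s_1, k_0) = 0xB5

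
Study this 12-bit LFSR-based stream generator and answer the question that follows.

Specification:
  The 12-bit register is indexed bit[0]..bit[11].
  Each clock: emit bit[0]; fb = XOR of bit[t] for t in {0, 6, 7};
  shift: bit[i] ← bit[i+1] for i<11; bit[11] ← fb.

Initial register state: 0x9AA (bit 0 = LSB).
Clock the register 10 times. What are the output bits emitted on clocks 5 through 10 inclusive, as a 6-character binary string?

010110

reg_0 = 0x9AA
clock 1: out=0, reg = 0xCD5
clock 2: out=1, reg = 0xE6A
clock 3: out=0, reg = 0xF35
clock 4: out=1, reg = 0xF9A
clock 5: out=0, reg = 0xFCD
clock 6: out=1, reg = 0xFE6
clock 7: out=0, reg = 0x7F3
clock 8: out=1, reg = 0xBF9
clock 9: out=1, reg = 0xDFC
clock 10: out=0, reg = 0x6FE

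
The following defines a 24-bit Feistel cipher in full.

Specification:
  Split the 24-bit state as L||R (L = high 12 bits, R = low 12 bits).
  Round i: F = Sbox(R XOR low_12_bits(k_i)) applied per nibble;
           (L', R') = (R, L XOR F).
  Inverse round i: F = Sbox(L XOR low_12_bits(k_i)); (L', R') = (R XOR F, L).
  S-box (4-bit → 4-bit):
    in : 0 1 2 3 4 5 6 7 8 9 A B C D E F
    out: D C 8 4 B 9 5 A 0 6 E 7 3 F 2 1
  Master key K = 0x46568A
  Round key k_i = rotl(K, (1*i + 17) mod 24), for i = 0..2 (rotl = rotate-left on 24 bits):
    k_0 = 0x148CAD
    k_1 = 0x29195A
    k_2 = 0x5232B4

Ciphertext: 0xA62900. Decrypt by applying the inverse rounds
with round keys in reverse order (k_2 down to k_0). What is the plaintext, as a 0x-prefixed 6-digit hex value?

s_0 = ciphertext = 0xA62900
s_1 = InvRound(s_0, k_2) = 0x9F5A62
s_2 = InvRound(s_1, k_1) = 0x7839F5
s_3 = InvRound(s_2, k_0) = 0xE77783

0xE77783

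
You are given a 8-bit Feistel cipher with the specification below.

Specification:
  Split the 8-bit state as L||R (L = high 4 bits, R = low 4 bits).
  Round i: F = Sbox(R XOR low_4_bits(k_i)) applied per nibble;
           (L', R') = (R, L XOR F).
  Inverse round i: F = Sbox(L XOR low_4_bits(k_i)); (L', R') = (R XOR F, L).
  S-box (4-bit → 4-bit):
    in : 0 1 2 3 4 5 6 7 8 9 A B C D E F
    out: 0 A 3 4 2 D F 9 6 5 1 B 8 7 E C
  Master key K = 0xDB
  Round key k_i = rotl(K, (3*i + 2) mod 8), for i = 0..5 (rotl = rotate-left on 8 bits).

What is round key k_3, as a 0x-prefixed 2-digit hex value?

0xDE

K = 0xDB
k_0 = rotl(K, (3*0+2) mod 8) = rotl(K, 2) = 0x6F
k_1 = rotl(K, (3*1+2) mod 8) = rotl(K, 5) = 0x7B
k_2 = rotl(K, (3*2+2) mod 8) = rotl(K, 0) = 0xDB
k_3 = rotl(K, (3*3+2) mod 8) = rotl(K, 3) = 0xDE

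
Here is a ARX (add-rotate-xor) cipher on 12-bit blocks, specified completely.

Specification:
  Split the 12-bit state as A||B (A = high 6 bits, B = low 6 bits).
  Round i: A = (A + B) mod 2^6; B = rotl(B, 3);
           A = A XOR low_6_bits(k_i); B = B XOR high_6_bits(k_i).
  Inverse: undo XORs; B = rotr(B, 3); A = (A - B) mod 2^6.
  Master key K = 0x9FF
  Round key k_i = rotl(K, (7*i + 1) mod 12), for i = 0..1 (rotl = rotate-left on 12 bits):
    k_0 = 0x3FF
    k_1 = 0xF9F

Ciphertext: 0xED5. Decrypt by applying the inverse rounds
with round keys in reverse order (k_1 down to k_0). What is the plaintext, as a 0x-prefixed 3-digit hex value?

s_0 = ciphertext = 0xED5
s_1 = InvRound(s_0, k_1) = 0x1DD
s_2 = InvRound(s_1, k_0) = 0x992

0x992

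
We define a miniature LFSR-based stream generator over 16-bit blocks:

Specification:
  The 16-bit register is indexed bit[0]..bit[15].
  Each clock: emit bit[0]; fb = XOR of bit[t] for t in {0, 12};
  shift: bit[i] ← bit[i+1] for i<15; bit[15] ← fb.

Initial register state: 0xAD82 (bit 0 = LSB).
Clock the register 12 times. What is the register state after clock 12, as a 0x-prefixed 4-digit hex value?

reg_0 = 0xAD82
clock 1: out=0, reg = 0x56C1
clock 2: out=1, reg = 0x2B60
clock 3: out=0, reg = 0x15B0
clock 4: out=0, reg = 0x8AD8
clock 5: out=0, reg = 0x456C
clock 6: out=0, reg = 0x22B6
clock 7: out=0, reg = 0x115B
clock 8: out=1, reg = 0x08AD
clock 9: out=1, reg = 0x8456
clock 10: out=0, reg = 0x422B
clock 11: out=1, reg = 0xA115
clock 12: out=1, reg = 0xD08A

0xD08A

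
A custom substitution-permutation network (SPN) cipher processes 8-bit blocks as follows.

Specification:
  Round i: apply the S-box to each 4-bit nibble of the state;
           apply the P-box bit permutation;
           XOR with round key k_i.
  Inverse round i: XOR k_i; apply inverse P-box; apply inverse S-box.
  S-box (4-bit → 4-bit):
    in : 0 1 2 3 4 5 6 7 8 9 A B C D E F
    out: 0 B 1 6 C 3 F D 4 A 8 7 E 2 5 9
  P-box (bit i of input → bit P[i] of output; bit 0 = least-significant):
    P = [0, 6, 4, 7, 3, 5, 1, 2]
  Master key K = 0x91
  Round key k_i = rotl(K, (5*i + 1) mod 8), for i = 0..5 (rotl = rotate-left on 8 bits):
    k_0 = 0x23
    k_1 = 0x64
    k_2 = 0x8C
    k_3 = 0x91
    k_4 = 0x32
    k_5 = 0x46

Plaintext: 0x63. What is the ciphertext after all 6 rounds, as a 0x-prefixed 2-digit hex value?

s_0 = plaintext = 0x63
s_1 = Round(s_0, k_0) = 0x5D
s_2 = Round(s_1, k_1) = 0x0C
s_3 = Round(s_2, k_2) = 0x5C
s_4 = Round(s_3, k_3) = 0x69
s_5 = Round(s_4, k_4) = 0xDC
s_6 = Round(s_5, k_5) = 0xB6

0xB6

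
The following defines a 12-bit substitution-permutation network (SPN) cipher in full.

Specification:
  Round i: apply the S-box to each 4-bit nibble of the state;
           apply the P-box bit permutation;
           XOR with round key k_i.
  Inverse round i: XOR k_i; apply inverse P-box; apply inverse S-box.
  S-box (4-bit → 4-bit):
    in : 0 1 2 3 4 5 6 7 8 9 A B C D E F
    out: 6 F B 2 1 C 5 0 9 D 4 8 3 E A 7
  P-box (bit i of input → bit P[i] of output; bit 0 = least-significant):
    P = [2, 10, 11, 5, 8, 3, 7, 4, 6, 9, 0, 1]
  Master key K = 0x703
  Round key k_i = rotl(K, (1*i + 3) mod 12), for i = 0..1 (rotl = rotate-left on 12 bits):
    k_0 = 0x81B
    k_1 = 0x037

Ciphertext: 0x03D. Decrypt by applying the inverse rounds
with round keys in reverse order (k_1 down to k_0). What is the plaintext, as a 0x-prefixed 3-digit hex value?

s_0 = ciphertext = 0x03D
s_1 = InvRound(s_0, k_1) = 0xB37
s_2 = InvRound(s_1, k_0) = 0x3C8

0x3C8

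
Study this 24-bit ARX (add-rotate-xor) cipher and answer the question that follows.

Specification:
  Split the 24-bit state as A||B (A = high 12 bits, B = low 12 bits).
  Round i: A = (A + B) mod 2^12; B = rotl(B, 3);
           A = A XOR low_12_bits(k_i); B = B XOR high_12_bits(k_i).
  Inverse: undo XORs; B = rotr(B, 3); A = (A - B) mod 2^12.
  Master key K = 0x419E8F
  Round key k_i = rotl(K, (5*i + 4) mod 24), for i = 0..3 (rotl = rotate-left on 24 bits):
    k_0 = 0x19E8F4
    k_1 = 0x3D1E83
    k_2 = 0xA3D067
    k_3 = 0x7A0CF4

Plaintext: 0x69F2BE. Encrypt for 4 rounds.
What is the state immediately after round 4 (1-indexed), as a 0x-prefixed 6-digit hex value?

0x472C8F

s_0 = plaintext = 0x69F2BE
s_1 = Round(s_0, k_0) = 0x1A946F
s_2 = Round(s_1, k_1) = 0x89B0AB
s_3 = Round(s_2, k_2) = 0x921F65
s_4 = Round(s_3, k_3) = 0x472C8F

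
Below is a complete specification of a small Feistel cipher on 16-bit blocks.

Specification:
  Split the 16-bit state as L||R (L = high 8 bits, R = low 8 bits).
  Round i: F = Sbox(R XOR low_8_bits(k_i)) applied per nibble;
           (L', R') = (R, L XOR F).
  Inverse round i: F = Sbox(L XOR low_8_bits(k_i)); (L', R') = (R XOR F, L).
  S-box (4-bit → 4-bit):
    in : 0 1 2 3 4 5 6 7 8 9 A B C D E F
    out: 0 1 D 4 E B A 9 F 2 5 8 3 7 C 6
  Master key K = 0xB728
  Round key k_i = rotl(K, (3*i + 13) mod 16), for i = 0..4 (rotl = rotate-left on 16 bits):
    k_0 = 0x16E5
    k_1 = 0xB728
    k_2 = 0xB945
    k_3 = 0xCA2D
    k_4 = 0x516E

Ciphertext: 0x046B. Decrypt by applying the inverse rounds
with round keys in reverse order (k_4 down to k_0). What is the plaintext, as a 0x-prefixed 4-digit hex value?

s_0 = ciphertext = 0x046B
s_1 = InvRound(s_0, k_4) = 0xCE04
s_2 = InvRound(s_1, k_3) = 0xC0CE
s_3 = InvRound(s_2, k_2) = 0x35C0
s_4 = InvRound(s_3, k_1) = 0xD735
s_5 = InvRound(s_4, k_0) = 0x78D7

0x78D7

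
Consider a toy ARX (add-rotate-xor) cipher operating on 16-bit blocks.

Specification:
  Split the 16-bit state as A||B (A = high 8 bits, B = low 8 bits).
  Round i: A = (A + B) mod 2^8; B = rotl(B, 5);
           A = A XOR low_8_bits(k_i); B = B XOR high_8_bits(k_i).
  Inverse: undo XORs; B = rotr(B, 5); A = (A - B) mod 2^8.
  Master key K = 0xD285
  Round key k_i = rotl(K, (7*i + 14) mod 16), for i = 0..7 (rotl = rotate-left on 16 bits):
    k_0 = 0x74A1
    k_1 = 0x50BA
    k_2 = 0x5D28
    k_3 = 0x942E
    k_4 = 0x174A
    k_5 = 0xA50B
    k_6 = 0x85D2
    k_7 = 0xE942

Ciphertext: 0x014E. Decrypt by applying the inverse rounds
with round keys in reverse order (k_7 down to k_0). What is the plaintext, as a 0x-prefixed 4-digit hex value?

s_0 = ciphertext = 0x014E
s_1 = InvRound(s_0, k_7) = 0x063D
s_2 = InvRound(s_1, k_6) = 0x0FC5
s_3 = InvRound(s_2, k_5) = 0x0103
s_4 = InvRound(s_3, k_4) = 0xABA0
s_5 = InvRound(s_4, k_3) = 0xE4A1
s_6 = InvRound(s_5, k_2) = 0xE5E7
s_7 = InvRound(s_6, k_1) = 0xA2BD
s_8 = InvRound(s_7, k_0) = 0xB54E

0xB54E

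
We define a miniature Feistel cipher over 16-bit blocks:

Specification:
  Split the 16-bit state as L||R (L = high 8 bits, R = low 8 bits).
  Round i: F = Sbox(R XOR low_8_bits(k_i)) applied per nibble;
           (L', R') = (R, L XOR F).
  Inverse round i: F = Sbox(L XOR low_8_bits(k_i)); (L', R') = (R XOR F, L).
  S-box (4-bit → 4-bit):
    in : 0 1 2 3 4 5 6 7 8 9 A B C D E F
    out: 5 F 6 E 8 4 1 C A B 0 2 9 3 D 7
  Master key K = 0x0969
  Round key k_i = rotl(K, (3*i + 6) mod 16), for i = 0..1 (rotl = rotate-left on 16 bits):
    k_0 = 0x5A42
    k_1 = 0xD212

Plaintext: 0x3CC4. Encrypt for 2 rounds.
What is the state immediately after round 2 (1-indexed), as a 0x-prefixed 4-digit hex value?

s_0 = plaintext = 0x3CC4
s_1 = Round(s_0, k_0) = 0xC49D
s_2 = Round(s_1, k_1) = 0x9D63

0x9D63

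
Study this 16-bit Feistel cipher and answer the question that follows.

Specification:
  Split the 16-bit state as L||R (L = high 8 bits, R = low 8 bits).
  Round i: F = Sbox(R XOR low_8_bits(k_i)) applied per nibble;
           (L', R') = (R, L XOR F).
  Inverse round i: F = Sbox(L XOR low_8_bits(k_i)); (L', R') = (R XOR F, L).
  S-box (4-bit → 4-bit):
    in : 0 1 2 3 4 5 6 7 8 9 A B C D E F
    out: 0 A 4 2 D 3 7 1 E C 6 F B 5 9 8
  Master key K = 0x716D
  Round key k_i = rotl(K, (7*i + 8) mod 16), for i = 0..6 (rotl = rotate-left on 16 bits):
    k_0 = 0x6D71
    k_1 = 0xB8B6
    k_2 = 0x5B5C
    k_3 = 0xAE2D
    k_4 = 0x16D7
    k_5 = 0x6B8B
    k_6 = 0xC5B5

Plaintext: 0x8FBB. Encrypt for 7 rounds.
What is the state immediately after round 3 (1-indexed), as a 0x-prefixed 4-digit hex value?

s_0 = plaintext = 0x8FBB
s_1 = Round(s_0, k_0) = 0xBB39
s_2 = Round(s_1, k_1) = 0x3953
s_3 = Round(s_2, k_2) = 0x5331
s_4 = Round(s_3, k_3) = 0x31F8
s_5 = Round(s_4, k_4) = 0xF879
s_6 = Round(s_5, k_5) = 0x797C
s_7 = Round(s_6, k_6) = 0x7CC5

0x5331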